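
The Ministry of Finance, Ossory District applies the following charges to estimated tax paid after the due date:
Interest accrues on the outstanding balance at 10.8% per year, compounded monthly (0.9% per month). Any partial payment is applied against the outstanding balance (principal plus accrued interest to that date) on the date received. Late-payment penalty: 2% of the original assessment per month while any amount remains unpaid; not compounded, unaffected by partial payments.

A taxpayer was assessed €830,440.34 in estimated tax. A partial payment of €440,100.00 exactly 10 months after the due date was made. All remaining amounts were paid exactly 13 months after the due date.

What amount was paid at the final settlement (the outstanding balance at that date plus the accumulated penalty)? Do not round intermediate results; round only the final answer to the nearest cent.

€696,850.21

Balance at month 10: €830,440.3400 × (1 + 0.009)^10 = €908,280.7292…
After €440,100.00 payment: €908,280.7292… − €440,100.00 = €468,180.7292…
Balance at month 13: €468,180.7292… × (1 + 0.009)^3 = €480,935.7181…
Penalty: 13 × 2% × €830,440.34 = €215,914.49…
Final settlement = outstanding balance + penalty = €480,935.7181… + €215,914.49… = €696,850.21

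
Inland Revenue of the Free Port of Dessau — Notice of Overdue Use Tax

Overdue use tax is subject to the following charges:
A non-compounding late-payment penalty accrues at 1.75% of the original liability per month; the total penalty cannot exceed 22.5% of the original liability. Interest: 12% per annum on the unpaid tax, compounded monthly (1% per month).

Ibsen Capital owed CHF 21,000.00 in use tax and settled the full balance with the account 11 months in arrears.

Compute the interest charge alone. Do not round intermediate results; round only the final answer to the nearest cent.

Interest: CHF 21,000.00 × ((1 + 0.01)^11 − 1) = CHF 21,000.00 × 0.1156683… = CHF 2,429.0353…

CHF 2,429.04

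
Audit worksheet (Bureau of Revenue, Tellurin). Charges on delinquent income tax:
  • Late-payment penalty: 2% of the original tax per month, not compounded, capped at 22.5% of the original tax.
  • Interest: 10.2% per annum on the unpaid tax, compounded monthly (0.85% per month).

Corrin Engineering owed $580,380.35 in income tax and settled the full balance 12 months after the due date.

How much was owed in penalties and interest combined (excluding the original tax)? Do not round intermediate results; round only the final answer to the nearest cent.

$192,631.85

Penalty (uncapped): 12 × 2% × $580,380.35 = $139,291.28…; cap = 22.5% × $580,380.35 = $130,585.58… → penalty = $130,585.58…
Interest: $580,380.35 × ((1 + 0.0085)^12 − 1) = $580,380.35 × 0.1069062… = $62,046.2734…
Penalties + interest = $130,585.5788… + $62,046.2734… = $192,631.85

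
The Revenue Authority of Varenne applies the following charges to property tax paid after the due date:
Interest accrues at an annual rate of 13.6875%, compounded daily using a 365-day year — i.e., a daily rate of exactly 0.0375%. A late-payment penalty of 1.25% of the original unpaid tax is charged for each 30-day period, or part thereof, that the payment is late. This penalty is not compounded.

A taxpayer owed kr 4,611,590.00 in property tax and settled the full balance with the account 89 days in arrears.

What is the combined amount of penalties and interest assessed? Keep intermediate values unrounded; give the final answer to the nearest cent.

kr 329,413.83

Penalty periods: ⌈89/30⌉ = 3; penalty = 3 × 1.25% × kr 4,611,590.00 = kr 172,934.63…
Interest: kr 4,611,590.00 × ((1 + 0.000375)^89 − 1) = kr 4,611,590.00 × 0.03393172… = kr 156,479.2029…
Penalties + interest = kr 172,934.6250 + kr 156,479.2029… = kr 329,413.83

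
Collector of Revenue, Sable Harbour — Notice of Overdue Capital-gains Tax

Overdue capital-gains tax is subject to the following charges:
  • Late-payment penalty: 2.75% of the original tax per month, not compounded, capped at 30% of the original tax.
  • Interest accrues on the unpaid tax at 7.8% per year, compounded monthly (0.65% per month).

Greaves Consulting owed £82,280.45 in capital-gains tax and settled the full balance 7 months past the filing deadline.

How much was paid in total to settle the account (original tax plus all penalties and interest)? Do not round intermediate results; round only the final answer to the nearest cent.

£101,937.00

Penalty: 7 × 2.75% × £82,280.45 = £15,838.99… (below the 30% cap of £24,684.14…)
Interest: £82,280.45 × ((1 + 0.0065)^7 − 1) = £82,280.45 × 0.0463969… = £3,817.5598…
Total = £82,280.45 + £15,838.9866… + £3,817.5598… = £101,937.00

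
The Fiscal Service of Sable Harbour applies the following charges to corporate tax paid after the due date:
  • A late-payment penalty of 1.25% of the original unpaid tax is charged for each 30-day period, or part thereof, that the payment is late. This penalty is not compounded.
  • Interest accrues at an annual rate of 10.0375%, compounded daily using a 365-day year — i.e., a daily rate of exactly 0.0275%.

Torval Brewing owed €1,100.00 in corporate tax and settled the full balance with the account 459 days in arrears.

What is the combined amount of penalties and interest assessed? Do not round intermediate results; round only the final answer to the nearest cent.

€367.97

Penalty periods: ⌈459/30⌉ = 16; penalty = 16 × 1.25% × €1,100.00 = €220.00
Interest: €1,100.00 × ((1 + 0.000275)^459 − 1) = €1,100.00 × 0.13451772… = €147.9695…
Penalties + interest = €220.0000 + €147.9695… = €367.97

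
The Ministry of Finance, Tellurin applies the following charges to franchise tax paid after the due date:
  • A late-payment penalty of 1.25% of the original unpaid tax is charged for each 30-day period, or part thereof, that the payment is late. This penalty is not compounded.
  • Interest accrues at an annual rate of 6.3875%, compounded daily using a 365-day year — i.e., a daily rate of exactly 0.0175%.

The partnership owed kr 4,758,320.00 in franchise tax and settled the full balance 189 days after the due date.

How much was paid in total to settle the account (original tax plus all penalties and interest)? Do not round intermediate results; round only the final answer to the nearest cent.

Penalty periods: ⌈189/30⌉ = 7; penalty = 7 × 1.25% × kr 4,758,320.00 = kr 416,353.00
Interest: kr 4,758,320.00 × ((1 + 0.000175)^189 − 1) = kr 4,758,320.00 × 0.03362507… = kr 159,998.8307…
Total = kr 4,758,320.00 + kr 416,353.0000 + kr 159,998.8307… = kr 5,334,671.83

kr 5,334,671.83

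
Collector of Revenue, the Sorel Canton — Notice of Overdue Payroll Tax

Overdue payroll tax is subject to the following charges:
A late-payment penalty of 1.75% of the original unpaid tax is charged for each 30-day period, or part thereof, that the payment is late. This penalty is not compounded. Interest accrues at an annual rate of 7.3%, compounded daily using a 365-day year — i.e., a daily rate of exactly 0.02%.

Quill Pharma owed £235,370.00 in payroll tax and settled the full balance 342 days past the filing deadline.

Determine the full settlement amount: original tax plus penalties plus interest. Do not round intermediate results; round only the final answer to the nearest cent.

Penalty periods: ⌈342/30⌉ = 12; penalty = 12 × 1.75% × £235,370.00 = £49,427.70
Interest: £235,370.00 × ((1 + 0.0002)^342 − 1) = £235,370.00 × 0.07078622… = £16,660.9519…
Total = £235,370.00 + £49,427.7000 + £16,660.9519… = £301,458.65

£301,458.65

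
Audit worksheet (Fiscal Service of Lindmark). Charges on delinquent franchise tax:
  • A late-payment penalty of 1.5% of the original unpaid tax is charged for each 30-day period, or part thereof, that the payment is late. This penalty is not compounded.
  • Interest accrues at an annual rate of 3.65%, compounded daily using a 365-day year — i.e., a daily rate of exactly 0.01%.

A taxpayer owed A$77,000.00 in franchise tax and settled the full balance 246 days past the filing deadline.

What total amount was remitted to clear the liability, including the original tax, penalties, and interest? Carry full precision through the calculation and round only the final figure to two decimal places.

Penalty periods: ⌈246/30⌉ = 9; penalty = 9 × 1.5% × A$77,000.00 = A$10,395.00
Interest: A$77,000.00 × ((1 + 0.0001)^246 − 1) = A$77,000.00 × 0.02490382… = A$1,917.5938…
Total = A$77,000.00 + A$10,395.0000 + A$1,917.5938… = A$89,312.59

A$89,312.59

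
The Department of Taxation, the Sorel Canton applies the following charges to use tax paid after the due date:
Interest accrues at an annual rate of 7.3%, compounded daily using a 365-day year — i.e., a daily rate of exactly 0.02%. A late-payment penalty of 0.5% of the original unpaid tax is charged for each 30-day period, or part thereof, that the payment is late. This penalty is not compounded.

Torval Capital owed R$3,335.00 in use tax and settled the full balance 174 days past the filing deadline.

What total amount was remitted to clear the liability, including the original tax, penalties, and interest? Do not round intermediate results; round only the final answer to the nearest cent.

R$3,553.14

Penalty periods: ⌈174/30⌉ = 6; penalty = 6 × 0.5% × R$3,335.00 = R$100.05
Interest: R$3,335.00 × ((1 + 0.0002)^174 − 1) = R$3,335.00 × 0.03540900… = R$118.0890…
Total = R$3,335.00 + R$100.0500 + R$118.0890… = R$3,553.14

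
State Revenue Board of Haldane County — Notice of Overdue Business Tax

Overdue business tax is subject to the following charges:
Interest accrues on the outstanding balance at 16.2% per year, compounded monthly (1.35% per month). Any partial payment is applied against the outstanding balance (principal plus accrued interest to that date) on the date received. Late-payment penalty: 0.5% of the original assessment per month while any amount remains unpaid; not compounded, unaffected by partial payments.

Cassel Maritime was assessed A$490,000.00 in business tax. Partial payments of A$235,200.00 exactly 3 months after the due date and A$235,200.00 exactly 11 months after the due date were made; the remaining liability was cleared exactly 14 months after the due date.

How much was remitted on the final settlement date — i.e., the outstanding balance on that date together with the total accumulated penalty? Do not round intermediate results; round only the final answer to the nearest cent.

A$108,054.43

Balance at month 3: A$490,000.0000 × (1 + 0.0135)^3 = A$510,114.1131…
After A$235,200.00 payment: A$510,114.1131… − A$235,200.00 = A$274,914.1131…
Balance at month 11: A$274,914.1131… × (1 + 0.0135)^8 = A$306,046.2481…
After A$235,200.00 payment: A$306,046.2481… − A$235,200.00 = A$70,846.2481…
Balance at month 14: A$70,846.2481… × (1 + 0.0135)^3 = A$73,754.4306…
Penalty: 14 × 0.5% × A$490,000.00 = A$34,300.00
Final settlement = outstanding balance + penalty = A$73,754.4306… + A$34,300.00 = A$108,054.43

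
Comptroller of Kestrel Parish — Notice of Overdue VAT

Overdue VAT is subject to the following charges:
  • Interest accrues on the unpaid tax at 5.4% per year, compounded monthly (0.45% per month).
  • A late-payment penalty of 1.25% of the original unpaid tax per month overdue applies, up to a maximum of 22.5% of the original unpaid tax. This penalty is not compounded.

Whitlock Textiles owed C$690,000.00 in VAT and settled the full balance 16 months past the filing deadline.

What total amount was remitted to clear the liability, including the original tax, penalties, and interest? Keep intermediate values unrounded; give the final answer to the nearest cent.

Penalty: 16 × 1.25% × C$690,000.00 = C$138,000.00 (below the 22.5% cap of C$155,250.00)
Interest: C$690,000.00 × ((1 + 0.0045)^16 − 1) = C$690,000.00 × 0.0744818… = C$51,392.4313…
Total = C$690,000.00 + C$138,000.0000 + C$51,392.4313… = C$879,392.43

C$879,392.43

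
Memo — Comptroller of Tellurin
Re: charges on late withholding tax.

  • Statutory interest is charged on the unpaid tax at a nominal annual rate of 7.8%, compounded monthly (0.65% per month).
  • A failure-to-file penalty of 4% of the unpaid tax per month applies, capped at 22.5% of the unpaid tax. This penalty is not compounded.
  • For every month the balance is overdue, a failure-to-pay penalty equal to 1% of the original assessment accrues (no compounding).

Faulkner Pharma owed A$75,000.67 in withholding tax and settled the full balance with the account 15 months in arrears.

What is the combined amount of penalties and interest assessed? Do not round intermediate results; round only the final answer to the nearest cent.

A$35,780.10

Failure-to-file: 15 × 4% × A$75,000.67 = A$45,000.40…, capped at 22.5% × A$75,000.67 = A$16,875.15…
Failure-to-pay penalty: 15 × 1% × A$75,000.67 = A$11,250.10…
Interest: A$75,000.67 × ((1 + 0.0065)^15 − 1) = A$75,000.67 × 0.1020637… = A$7,654.8441…
Penalties + interest = A$28,125.2513… + A$7,654.8441… = A$35,780.10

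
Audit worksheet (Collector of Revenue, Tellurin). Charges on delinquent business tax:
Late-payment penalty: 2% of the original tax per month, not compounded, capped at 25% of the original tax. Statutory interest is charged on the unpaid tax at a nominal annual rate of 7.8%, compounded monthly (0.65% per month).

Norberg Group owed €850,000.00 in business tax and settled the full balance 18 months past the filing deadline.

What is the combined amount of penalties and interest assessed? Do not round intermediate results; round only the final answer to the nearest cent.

€317,639.82

Penalty (uncapped): 18 × 2% × €850,000.00 = €306,000.00; cap = 25% × €850,000.00 = €212,500.00 → penalty = €212,500.00
Interest: €850,000.00 × ((1 + 0.0065)^18 − 1) = €850,000.00 × 0.1236939… = €105,139.8211…
Penalties + interest = €212,500.0000 + €105,139.8211… = €317,639.82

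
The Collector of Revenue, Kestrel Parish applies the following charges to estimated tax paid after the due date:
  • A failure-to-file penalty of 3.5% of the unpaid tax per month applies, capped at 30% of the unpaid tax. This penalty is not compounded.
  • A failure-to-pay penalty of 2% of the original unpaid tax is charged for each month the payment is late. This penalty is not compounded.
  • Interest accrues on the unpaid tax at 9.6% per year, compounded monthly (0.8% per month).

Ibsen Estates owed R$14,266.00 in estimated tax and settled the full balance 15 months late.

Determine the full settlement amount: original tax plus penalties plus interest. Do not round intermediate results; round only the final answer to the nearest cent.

Failure-to-file: 15 × 3.5% × R$14,266.00 = R$7,489.65, capped at 30% × R$14,266.00 = R$4,279.80
Failure-to-pay penalty: 15 × 2% × R$14,266.00 = R$4,279.80
Interest: R$14,266.00 × ((1 + 0.008)^15 − 1) = R$14,266.00 × 0.1269587… = R$1,811.1921…
Total = R$14,266.00 + R$8,559.6000 + R$1,811.1921… = R$24,636.79

R$24,636.79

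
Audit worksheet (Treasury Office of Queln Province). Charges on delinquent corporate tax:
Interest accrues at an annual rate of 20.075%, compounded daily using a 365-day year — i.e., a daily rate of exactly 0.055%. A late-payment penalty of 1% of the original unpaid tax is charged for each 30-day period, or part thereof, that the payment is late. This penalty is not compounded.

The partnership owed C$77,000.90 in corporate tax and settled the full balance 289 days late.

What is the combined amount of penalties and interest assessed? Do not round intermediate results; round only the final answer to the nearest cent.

Penalty periods: ⌈289/30⌉ = 10; penalty = 10 × 1% × C$77,000.90 = C$7,700.09
Interest: C$77,000.90 × ((1 + 0.00055)^289 − 1) = C$77,000.90 × 0.17222811… = C$13,261.7194…
Penalties + interest = C$7,700.0900 + C$13,261.7194… = C$20,961.81

C$20,961.81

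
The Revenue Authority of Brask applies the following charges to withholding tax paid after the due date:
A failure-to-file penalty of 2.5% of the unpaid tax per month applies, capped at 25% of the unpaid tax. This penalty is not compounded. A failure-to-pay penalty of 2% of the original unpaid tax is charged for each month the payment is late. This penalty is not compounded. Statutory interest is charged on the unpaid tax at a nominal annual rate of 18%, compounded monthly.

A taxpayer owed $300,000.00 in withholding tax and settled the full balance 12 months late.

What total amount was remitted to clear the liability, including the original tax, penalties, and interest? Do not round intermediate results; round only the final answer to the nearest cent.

Failure-to-file: 12 × 2.5% × $300,000.00 = $90,000.00, capped at 25% × $300,000.00 = $75,000.00
Failure-to-pay penalty: 12 × 2% × $300,000.00 = $72,000.00
Interest (18%/yr ÷ 12 = 1.5%/month): $300,000.00 × ((1 + 0.015)^12 − 1) = $58,685.4514…
Total = $300,000.00 + $147,000.0000 + $58,685.4514… = $505,685.45

$505,685.45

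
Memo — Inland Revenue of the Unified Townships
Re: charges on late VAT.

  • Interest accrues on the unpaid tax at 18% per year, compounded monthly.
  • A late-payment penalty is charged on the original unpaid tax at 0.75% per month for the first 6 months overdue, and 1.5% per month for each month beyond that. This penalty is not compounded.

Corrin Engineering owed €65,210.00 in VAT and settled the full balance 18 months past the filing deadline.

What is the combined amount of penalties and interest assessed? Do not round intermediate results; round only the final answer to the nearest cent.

Penalty, months 1–6: 6 × 0.75% × €65,210.00 = €2,934.45
Penalty, months 7–18: 12 × 1.5% × €65,210.00 = €11,737.80
Interest (18%/yr ÷ 12 = 1.5%/month): €65,210.00 × ((1 + 0.015)^18 − 1) = €20,041.6829…
Penalties + interest = €14,672.2500 + €20,041.6829… = €34,713.93

€34,713.93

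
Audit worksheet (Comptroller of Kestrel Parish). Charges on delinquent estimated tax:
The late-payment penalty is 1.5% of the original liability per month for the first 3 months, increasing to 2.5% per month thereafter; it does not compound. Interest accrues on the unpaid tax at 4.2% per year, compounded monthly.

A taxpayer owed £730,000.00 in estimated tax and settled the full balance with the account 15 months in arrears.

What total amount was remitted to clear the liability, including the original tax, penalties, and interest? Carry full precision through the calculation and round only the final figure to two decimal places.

Penalty, months 1–3: 3 × 1.5% × £730,000.00 = £32,850.00
Penalty, months 4–15: 12 × 2.5% × £730,000.00 = £219,000.00
Interest (4.2%/yr ÷ 12 = 0.35%/month): £730,000.00 × ((1 + 0.0035)^15 − 1) = £39,278.3541…
Total = £730,000.00 + £251,850.0000 + £39,278.3541… = £1,021,128.35

£1,021,128.35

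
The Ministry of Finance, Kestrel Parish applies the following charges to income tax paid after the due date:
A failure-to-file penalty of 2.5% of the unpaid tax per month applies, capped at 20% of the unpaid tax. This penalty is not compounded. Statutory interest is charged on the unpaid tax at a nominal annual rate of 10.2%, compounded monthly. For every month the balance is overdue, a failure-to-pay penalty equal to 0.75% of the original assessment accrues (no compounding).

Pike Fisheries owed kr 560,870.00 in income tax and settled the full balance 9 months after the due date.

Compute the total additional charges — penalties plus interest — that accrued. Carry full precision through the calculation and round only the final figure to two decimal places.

Failure-to-file: 9 × 2.5% × kr 560,870.00 = kr 126,195.75, capped at 20% × kr 560,870.00 = kr 112,174.00
Failure-to-pay penalty = 0.75% × kr 560,870.00 × 9 mo = kr 37,858.73…
Interest (10.2%/yr ÷ 12 = 0.85%/month): kr 560,870.00 × ((1 + 0.0085)^9 − 1) = kr 44,394.6832…
Penalties + interest = kr 150,032.7250 + kr 44,394.6832… = kr 194,427.41

kr 194,427.41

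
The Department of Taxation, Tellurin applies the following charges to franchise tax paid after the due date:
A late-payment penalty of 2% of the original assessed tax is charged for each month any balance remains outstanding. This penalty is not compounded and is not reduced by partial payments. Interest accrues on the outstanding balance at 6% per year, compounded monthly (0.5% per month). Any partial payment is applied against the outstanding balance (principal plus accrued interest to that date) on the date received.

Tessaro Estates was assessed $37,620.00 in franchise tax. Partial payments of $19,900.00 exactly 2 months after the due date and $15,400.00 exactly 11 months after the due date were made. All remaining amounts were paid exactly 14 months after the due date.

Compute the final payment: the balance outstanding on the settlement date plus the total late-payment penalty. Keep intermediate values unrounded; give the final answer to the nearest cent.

Balance at month 2: $37,620.0000 × (1 + 0.005)^2 = $37,997.1405
After $19,900.00 payment: $37,997.1405 − $19,900.00 = $18,097.1405
Balance at month 11: $18,097.1405 × (1 + 0.005)^9 = $18,927.9907…
After $15,400.00 payment: $18,927.9907… − $15,400.00 = $3,527.9907…
Balance at month 14: $3,527.9907… × (1 + 0.005)^3 = $3,581.1756…
Penalty: 14 × 2% × $37,620.00 = $10,533.60
Final settlement = outstanding balance + penalty = $3,581.1756… + $10,533.60 = $14,114.78

$14,114.78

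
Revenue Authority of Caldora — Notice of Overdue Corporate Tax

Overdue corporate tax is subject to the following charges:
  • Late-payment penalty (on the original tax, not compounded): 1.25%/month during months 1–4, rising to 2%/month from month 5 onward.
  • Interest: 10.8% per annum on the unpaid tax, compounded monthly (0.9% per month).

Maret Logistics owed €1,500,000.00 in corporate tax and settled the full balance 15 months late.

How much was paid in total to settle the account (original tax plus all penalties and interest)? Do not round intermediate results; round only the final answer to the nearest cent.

€2,120,768.75

Penalty, months 1–4: 4 × 1.25% × €1,500,000.00 = €75,000.00
Penalty, months 5–15: 11 × 2% × €1,500,000.00 = €330,000.00
Interest: €1,500,000.00 × ((1 + 0.009)^15 − 1) = €1,500,000.00 × 0.1438458… = €215,768.7462…
Total = €1,500,000.00 + €405,000.0000 + €215,768.7462… = €2,120,768.75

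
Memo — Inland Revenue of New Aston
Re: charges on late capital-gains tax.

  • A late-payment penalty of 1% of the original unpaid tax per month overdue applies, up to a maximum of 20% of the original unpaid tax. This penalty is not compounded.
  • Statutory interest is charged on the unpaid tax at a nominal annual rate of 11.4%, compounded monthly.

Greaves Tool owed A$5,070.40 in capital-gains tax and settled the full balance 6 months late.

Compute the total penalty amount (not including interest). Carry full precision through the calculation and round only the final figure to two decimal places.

A$304.22

Penalty: 6 × 1% × A$5,070.40 = A$304.22… (below the 20% cap of A$1,014.08)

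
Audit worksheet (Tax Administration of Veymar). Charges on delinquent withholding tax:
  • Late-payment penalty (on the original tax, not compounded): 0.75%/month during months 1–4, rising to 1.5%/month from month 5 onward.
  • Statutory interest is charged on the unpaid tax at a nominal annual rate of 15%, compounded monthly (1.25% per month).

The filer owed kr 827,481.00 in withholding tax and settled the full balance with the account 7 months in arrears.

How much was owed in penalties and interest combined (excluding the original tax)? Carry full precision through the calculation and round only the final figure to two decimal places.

kr 137,238.11

Penalty, months 1–4: 4 × 0.75% × kr 827,481.00 = kr 24,824.43
Penalty, months 5–7: 3 × 1.5% × kr 827,481.00 = kr 37,236.65…
Interest: kr 827,481.00 × ((1 + 0.0125)^7 − 1) = kr 827,481.00 × 0.0908505… = kr 75,177.0380…
Penalties + interest = kr 62,061.0750 + kr 75,177.0380… = kr 137,238.11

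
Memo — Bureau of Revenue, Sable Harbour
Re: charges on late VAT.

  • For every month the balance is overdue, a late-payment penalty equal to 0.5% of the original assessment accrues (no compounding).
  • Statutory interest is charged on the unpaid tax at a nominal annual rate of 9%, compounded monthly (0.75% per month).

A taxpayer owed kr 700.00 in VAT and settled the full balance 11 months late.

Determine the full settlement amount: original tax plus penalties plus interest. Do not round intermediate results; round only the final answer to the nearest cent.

Late-payment penalty: 11 × 0.5% × kr 700.00 = kr 38.50
Interest: kr 700.00 × ((1 + 0.0075)^11 − 1) = kr 700.00 × 0.0856644… = kr 59.9651…
Total = kr 700.00 + kr 38.5000 + kr 59.9651… = kr 798.47

kr 798.47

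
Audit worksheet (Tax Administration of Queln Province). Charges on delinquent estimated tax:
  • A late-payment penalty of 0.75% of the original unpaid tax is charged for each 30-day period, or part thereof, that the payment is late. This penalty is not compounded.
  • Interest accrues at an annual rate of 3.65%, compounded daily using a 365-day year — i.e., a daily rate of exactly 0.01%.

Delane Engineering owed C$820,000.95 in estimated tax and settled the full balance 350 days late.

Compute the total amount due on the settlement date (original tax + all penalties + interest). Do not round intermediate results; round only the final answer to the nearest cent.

C$923,007.74

Penalty periods: ⌈350/30⌉ = 12; penalty = 12 × 0.75% × C$820,000.95 = C$73,800.09…
Interest: C$820,000.95 × ((1 + 0.0001)^350 − 1) = C$820,000.95 × 0.03561790… = C$29,206.7090…
Total = C$820,000.95 + C$73,800.0855 + C$29,206.7090… = C$923,007.74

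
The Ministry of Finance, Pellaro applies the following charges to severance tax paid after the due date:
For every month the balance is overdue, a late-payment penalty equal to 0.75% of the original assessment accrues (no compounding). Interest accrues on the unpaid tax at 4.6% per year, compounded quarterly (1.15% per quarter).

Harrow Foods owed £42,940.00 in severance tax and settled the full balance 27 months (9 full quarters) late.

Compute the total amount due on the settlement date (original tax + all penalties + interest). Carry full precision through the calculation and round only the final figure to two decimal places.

Late-payment penalty: 27 × 0.75% × £42,940.00 = £8,695.35
Interest: £42,940.00 × ((1 + 0.0115)^9 − 1) = £42,940.00 × 0.1083910… = £4,654.3088…
Total = £42,940.00 + £8,695.3500 + £4,654.3088… = £56,289.66

£56,289.66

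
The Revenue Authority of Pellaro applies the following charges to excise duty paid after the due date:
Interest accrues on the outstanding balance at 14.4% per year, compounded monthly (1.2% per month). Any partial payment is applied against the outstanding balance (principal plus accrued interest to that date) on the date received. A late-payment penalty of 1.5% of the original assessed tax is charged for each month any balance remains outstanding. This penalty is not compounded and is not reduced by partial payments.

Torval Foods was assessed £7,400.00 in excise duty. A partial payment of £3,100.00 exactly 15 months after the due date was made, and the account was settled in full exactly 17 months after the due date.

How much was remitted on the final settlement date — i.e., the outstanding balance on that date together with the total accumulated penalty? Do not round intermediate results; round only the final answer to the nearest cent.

Balance at month 15: £7,400.0000 × (1 + 0.012)^15 = £8,849.9213…
After £3,100.00 payment: £8,849.9213… − £3,100.00 = £5,749.9213…
Balance at month 17: £5,749.9213… × (1 + 0.012)^2 = £5,888.7474…
Penalty: 17 × 1.5% × £7,400.00 = £1,887.00
Final settlement = outstanding balance + penalty = £5,888.7474… + £1,887.00 = £7,775.75

£7,775.75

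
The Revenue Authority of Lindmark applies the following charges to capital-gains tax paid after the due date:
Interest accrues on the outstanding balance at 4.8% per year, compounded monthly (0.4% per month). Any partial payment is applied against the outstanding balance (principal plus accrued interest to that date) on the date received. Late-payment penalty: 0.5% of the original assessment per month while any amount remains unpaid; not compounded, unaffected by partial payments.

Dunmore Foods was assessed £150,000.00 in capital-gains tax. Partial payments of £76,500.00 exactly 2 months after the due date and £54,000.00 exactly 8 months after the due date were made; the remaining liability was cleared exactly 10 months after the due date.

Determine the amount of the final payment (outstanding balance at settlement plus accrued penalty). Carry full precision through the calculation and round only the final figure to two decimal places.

£30,193.75

Balance at month 2: £150,000.0000 × (1 + 0.004)^2 = £151,202.4000
After £76,500.00 payment: £151,202.4000 − £76,500.00 = £74,702.4000
Balance at month 8: £74,702.4000 × (1 + 0.004)^6 = £76,513.2821…
After £54,000.00 payment: £76,513.2821… − £54,000.00 = £22,513.2821…
Balance at month 10: £22,513.2821… × (1 + 0.004)^2 = £22,693.7486…
Penalty: 10 × 0.5% × £150,000.00 = £7,500.00
Final settlement = outstanding balance + penalty = £22,693.7486… + £7,500.00 = £30,193.75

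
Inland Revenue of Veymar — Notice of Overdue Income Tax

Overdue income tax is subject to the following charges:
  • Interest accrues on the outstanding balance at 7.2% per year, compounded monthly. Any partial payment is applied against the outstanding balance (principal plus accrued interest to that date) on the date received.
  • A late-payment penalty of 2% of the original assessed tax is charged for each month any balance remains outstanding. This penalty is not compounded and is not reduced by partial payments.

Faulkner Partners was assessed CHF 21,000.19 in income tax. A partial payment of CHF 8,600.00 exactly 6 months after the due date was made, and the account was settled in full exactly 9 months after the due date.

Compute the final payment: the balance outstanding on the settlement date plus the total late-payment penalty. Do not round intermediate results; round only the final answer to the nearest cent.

Monthly rate = 7.2% ÷ 12 = 0.6%
Balance at month 6: CHF 21,000.1900 × (1 + 0.006)^6 = CHF 21,767.6281…
After CHF 8,600.00 payment: CHF 21,767.6281… − CHF 8,600.00 = CHF 13,167.6281…
Balance at month 9: CHF 13,167.6281… × (1 + 0.006)^3 = CHF 13,406.0703…
Penalty: 9 × 2% × CHF 21,000.19 = CHF 3,780.03…
Final settlement = outstanding balance + penalty = CHF 13,406.0703… + CHF 3,780.03… = CHF 17,186.10

CHF 17,186.10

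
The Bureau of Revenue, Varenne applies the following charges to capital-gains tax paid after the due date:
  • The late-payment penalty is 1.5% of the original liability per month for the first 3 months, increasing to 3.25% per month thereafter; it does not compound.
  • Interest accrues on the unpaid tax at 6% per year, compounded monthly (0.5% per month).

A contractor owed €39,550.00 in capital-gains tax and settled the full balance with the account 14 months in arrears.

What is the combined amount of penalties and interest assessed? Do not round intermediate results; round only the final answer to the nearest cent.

Penalty, months 1–3: 3 × 1.5% × €39,550.00 = €1,779.75
Penalty, months 4–14: 11 × 3.25% × €39,550.00 = €14,139.13…
Interest: €39,550.00 × ((1 + 0.005)^14 − 1) = €39,550.00 × 0.0723211… = €2,860.3008…
Penalties + interest = €15,918.8750 + €2,860.3008… = €18,779.18

€18,779.18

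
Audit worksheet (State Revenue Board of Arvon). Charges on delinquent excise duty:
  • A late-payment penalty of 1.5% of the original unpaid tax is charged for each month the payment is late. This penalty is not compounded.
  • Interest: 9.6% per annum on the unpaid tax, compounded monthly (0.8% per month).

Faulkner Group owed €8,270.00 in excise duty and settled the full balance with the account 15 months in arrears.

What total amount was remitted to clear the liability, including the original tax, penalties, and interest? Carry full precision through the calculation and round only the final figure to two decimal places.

Late-payment penalty: 15 × 1.5% × €8,270.00 = €1,860.75
Interest: €8,270.00 × ((1 + 0.008)^15 − 1) = €8,270.00 × 0.1269587… = €1,049.9480…
Total = €8,270.00 + €1,860.7500 + €1,049.9480… = €11,180.70

€11,180.70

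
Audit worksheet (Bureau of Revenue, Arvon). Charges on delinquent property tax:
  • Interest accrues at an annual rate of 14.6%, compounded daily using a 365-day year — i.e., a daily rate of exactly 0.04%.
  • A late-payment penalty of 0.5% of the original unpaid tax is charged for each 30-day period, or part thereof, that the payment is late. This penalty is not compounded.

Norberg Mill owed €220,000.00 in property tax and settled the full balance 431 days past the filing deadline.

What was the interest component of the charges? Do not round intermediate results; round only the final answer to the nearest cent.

Interest: €220,000.00 × ((1 + 0.0004)^431 − 1) = €220,000.00 × 0.18811204… = €41,384.6496…

€41,384.65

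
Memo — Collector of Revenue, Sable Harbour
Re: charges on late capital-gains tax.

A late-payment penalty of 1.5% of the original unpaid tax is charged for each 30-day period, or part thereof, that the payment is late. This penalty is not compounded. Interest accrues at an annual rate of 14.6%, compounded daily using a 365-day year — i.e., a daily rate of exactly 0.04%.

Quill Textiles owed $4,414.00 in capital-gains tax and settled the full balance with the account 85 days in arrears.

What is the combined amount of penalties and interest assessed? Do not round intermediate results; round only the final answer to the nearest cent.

Penalty periods: ⌈85/30⌉ = 3; penalty = 3 × 1.5% × $4,414.00 = $198.63
Interest: $4,414.00 × ((1 + 0.0004)^85 − 1) = $4,414.00 × 0.03457757… = $152.6254…
Penalties + interest = $198.6300 + $152.6254… = $351.26

$351.26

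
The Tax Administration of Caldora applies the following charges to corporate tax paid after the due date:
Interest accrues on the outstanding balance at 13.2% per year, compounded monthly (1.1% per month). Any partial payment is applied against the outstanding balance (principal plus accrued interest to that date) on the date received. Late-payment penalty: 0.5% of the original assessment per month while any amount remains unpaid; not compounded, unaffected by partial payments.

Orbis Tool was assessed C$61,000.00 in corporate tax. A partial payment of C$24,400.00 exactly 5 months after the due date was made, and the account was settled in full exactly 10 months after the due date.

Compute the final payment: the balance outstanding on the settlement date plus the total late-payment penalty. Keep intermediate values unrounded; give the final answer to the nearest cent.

Balance at month 5: C$61,000.0000 × (1 + 0.011)^5 = C$64,429.6264…
After C$24,400.00 payment: C$64,429.6264… − C$24,400.00 = C$40,029.6264…
Balance at month 10: C$40,029.6264… × (1 + 0.011)^5 = C$42,280.2274…
Penalty: 10 × 0.5% × C$61,000.00 = C$3,050.00
Final settlement = outstanding balance + penalty = C$42,280.2274… + C$3,050.00 = C$45,330.23

C$45,330.23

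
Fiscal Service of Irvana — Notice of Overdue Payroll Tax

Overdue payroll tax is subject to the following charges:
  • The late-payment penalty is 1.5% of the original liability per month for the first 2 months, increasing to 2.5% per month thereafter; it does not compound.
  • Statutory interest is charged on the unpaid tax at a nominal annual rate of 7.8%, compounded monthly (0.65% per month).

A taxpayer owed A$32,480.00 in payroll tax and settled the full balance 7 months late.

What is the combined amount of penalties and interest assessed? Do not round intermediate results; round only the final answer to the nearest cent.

Penalty, months 1–2: 2 × 1.5% × A$32,480.00 = A$974.40
Penalty, months 3–7: 5 × 2.5% × A$32,480.00 = A$4,060.00
Interest: A$32,480.00 × ((1 + 0.0065)^7 − 1) = A$32,480.00 × 0.0463969… = A$1,506.9721…
Penalties + interest = A$5,034.4000 + A$1,506.9721… = A$6,541.37

A$6,541.37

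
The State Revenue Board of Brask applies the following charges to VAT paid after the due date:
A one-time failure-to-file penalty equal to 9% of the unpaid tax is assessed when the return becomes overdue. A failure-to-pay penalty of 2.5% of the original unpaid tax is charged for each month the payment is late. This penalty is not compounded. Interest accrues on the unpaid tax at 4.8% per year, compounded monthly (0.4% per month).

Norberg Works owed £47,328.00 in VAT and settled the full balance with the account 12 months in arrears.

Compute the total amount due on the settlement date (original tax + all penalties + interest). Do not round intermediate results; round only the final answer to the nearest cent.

£68,108.31

Failure-to-file penalty: 9% × £47,328.00 = £4,259.52
Failure-to-pay penalty = 2.5% × £47,328.00 × 12 mo = £14,198.40
Interest: £47,328.00 × ((1 + 0.004)^12 − 1) = £47,328.00 × 0.0490702… = £2,322.3948…
Total = £47,328.00 + £18,457.9200 + £2,322.3948… = £68,108.31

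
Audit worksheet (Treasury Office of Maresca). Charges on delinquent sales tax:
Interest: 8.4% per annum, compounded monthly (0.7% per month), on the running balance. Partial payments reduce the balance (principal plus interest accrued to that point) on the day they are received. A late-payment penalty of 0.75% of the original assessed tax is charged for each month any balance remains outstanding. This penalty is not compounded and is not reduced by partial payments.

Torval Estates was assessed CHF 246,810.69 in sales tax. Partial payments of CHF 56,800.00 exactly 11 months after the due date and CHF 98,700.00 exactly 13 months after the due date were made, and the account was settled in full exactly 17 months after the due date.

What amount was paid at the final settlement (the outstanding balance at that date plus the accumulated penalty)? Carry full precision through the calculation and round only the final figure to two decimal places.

Balance at month 11: CHF 246,810.6900 × (1 + 0.007)^11 = CHF 266,494.4337…
After CHF 56,800.00 payment: CHF 266,494.4337… − CHF 56,800.00 = CHF 209,694.4337…
Balance at month 13: CHF 209,694.4337… × (1 + 0.007)^2 = CHF 212,640.4308…
After CHF 98,700.00 payment: CHF 212,640.4308… − CHF 98,700.00 = CHF 113,940.4308…
Balance at month 17: CHF 113,940.4308… × (1 + 0.007)^4 = CHF 117,164.4179…
Penalty: 17 × 0.75% × CHF 246,810.69 = CHF 31,468.36…
Final settlement = outstanding balance + penalty = CHF 117,164.4179… + CHF 31,468.36… = CHF 148,632.78

CHF 148,632.78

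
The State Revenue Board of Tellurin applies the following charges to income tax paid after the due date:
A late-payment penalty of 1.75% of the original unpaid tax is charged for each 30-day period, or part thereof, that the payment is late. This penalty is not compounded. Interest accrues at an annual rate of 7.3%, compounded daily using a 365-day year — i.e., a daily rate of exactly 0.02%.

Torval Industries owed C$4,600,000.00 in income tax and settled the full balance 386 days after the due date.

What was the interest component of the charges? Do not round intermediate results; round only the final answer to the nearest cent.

C$369,148.93

Interest: C$4,600,000.00 × ((1 + 0.0002)^386 − 1) = C$4,600,000.00 × 0.08024977… = C$369,148.9326…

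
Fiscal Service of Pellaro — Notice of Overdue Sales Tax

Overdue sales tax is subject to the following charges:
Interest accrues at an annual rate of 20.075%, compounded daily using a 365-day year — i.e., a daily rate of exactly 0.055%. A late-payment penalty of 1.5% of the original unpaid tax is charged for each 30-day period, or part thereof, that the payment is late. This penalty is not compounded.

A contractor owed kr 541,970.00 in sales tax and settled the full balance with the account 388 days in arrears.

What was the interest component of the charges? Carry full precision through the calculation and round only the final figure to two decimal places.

Interest: kr 541,970.00 × ((1 + 0.00055)^388 − 1) = kr 541,970.00 × 0.23780709… = kr 128,884.3074…

kr 128,884.31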